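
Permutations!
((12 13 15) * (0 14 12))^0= (15)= ((0 14 12 13 15))^0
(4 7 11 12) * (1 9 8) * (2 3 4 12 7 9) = (12)(1 2 3 4 9 8)(7 11) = [0, 2, 3, 4, 9, 5, 6, 11, 1, 8, 10, 7, 12]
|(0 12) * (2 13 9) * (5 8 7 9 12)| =|(0 5 8 7 9 2 13 12)| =8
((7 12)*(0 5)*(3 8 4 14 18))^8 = (3 14 8 18 4)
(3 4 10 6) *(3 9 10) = [0, 1, 2, 4, 3, 5, 9, 7, 8, 10, 6] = (3 4)(6 9 10)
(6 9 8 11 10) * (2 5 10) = (2 5 10 6 9 8 11) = [0, 1, 5, 3, 4, 10, 9, 7, 11, 8, 6, 2]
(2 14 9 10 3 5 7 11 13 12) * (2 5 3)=[0, 1, 14, 3, 4, 7, 6, 11, 8, 10, 2, 13, 5, 12, 9]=(2 14 9 10)(5 7 11 13 12)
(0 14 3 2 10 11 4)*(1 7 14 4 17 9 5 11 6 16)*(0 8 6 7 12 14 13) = [4, 12, 10, 2, 8, 11, 16, 13, 6, 5, 7, 17, 14, 0, 3, 15, 1, 9] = (0 4 8 6 16 1 12 14 3 2 10 7 13)(5 11 17 9)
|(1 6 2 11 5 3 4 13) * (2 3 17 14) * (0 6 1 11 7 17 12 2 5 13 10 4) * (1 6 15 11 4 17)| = 15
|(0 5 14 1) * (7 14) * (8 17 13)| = 15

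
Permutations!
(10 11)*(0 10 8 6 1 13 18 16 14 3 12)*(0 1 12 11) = (0 10)(1 13 18 16 14 3 11 8 6 12) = [10, 13, 2, 11, 4, 5, 12, 7, 6, 9, 0, 8, 1, 18, 3, 15, 14, 17, 16]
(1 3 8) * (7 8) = (1 3 7 8) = [0, 3, 2, 7, 4, 5, 6, 8, 1]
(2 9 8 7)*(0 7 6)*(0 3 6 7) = (2 9 8 7)(3 6) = [0, 1, 9, 6, 4, 5, 3, 2, 7, 8]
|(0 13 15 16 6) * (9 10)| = 10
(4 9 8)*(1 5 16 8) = [0, 5, 2, 3, 9, 16, 6, 7, 4, 1, 10, 11, 12, 13, 14, 15, 8] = (1 5 16 8 4 9)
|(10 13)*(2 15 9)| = 6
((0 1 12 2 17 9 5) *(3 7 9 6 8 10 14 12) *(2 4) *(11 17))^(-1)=((0 1 3 7 9 5)(2 11 17 6 8 10 14 12 4))^(-1)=(0 5 9 7 3 1)(2 4 12 14 10 8 6 17 11)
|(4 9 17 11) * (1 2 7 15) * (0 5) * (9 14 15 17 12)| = |(0 5)(1 2 7 17 11 4 14 15)(9 12)| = 8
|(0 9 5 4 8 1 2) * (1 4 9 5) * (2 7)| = 6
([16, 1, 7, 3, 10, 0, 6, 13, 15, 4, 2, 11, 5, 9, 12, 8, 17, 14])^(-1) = [5, 1, 10, 3, 9, 12, 6, 2, 15, 13, 4, 11, 14, 7, 17, 8, 0, 16]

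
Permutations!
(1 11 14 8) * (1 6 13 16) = (1 11 14 8 6 13 16) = [0, 11, 2, 3, 4, 5, 13, 7, 6, 9, 10, 14, 12, 16, 8, 15, 1]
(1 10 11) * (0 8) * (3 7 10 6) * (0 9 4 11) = (0 8 9 4 11 1 6 3 7 10) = [8, 6, 2, 7, 11, 5, 3, 10, 9, 4, 0, 1]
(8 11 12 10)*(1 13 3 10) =(1 13 3 10 8 11 12) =[0, 13, 2, 10, 4, 5, 6, 7, 11, 9, 8, 12, 1, 3]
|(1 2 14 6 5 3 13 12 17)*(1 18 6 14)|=14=|(1 2)(3 13 12 17 18 6 5)|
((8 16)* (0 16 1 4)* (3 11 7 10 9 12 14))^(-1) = (0 4 1 8 16)(3 14 12 9 10 7 11) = ((0 16 8 1 4)(3 11 7 10 9 12 14))^(-1)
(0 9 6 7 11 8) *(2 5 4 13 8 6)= (0 9 2 5 4 13 8)(6 7 11)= [9, 1, 5, 3, 13, 4, 7, 11, 0, 2, 10, 6, 12, 8]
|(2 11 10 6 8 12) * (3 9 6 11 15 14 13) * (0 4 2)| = 22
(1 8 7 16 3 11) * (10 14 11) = [0, 8, 2, 10, 4, 5, 6, 16, 7, 9, 14, 1, 12, 13, 11, 15, 3] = (1 8 7 16 3 10 14 11)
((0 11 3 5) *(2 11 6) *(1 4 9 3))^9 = (11)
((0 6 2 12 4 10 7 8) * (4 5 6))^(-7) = (0 7 4 8 10)(2 12 5 6)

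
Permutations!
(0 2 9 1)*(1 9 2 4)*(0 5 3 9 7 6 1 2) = (0 4 2)(1 5 3 9 7 6) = [4, 5, 0, 9, 2, 3, 1, 6, 8, 7]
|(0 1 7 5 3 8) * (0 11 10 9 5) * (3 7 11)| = 14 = |(0 1 11 10 9 5 7)(3 8)|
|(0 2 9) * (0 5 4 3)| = |(0 2 9 5 4 3)| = 6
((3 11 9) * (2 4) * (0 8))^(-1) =((0 8)(2 4)(3 11 9))^(-1) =(0 8)(2 4)(3 9 11)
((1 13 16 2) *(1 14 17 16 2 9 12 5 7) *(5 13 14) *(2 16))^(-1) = (1 7 5 2 17 14)(9 16 13 12)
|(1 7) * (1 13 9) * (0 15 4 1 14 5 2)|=10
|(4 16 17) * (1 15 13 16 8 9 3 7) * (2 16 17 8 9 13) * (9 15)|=28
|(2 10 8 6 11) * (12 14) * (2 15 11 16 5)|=|(2 10 8 6 16 5)(11 15)(12 14)|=6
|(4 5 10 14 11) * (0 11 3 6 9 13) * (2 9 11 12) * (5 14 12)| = |(0 5 10 12 2 9 13)(3 6 11 4 14)| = 35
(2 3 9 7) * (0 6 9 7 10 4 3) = (0 6 9 10 4 3 7 2) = [6, 1, 0, 7, 3, 5, 9, 2, 8, 10, 4]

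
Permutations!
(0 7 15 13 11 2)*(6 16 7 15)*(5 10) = (0 15 13 11 2)(5 10)(6 16 7) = [15, 1, 0, 3, 4, 10, 16, 6, 8, 9, 5, 2, 12, 11, 14, 13, 7]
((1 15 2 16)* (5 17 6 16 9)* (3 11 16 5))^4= ((1 15 2 9 3 11 16)(5 17 6))^4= (1 3 15 11 2 16 9)(5 17 6)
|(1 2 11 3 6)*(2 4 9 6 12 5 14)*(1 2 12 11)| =30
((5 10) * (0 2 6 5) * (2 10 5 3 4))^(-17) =((0 10)(2 6 3 4))^(-17) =(0 10)(2 4 3 6)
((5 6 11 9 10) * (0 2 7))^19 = ((0 2 7)(5 6 11 9 10))^19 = (0 2 7)(5 10 9 11 6)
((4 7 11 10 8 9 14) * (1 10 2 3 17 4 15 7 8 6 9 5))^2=(1 6 14 7 2 17 8)(3 4 5 10 9 15 11)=((1 10 6 9 14 15 7 11 2 3 17 4 8 5))^2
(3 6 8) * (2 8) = (2 8 3 6) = [0, 1, 8, 6, 4, 5, 2, 7, 3]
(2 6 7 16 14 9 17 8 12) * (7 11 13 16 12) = (2 6 11 13 16 14 9 17 8 7 12) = [0, 1, 6, 3, 4, 5, 11, 12, 7, 17, 10, 13, 2, 16, 9, 15, 14, 8]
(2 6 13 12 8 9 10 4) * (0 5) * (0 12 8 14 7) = [5, 1, 6, 3, 2, 12, 13, 0, 9, 10, 4, 11, 14, 8, 7] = (0 5 12 14 7)(2 6 13 8 9 10 4)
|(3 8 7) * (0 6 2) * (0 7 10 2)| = 10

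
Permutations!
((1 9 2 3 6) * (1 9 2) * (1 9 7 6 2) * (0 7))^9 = ((9)(0 7 6)(2 3))^9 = (9)(2 3)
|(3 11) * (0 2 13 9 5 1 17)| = 14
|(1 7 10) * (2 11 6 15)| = 12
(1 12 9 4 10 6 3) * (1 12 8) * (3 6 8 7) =(1 7 3 12 9 4 10 8) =[0, 7, 2, 12, 10, 5, 6, 3, 1, 4, 8, 11, 9]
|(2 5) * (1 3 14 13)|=|(1 3 14 13)(2 5)|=4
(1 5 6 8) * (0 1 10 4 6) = (0 1 5)(4 6 8 10) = [1, 5, 2, 3, 6, 0, 8, 7, 10, 9, 4]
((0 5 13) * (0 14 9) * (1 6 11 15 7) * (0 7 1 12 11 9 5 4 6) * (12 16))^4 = (0 7 15 6 12)(1 9 11 4 16)(5 13 14)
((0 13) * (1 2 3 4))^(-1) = (0 13)(1 4 3 2) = ((0 13)(1 2 3 4))^(-1)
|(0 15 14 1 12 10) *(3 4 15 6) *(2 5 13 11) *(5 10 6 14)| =13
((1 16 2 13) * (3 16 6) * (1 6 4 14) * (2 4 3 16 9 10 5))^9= (1 4 6 2 10 3 14 16 13 5 9)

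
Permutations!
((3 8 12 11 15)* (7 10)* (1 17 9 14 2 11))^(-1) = ((1 17 9 14 2 11 15 3 8 12)(7 10))^(-1) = (1 12 8 3 15 11 2 14 9 17)(7 10)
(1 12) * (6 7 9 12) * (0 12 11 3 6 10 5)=(0 12 1 10 5)(3 6 7 9 11)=[12, 10, 2, 6, 4, 0, 7, 9, 8, 11, 5, 3, 1]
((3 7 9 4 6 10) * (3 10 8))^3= (10)(3 4)(6 7)(8 9)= ((10)(3 7 9 4 6 8))^3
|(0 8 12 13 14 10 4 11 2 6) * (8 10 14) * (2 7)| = |(14)(0 10 4 11 7 2 6)(8 12 13)| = 21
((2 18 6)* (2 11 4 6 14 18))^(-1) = ((4 6 11)(14 18))^(-1) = (4 11 6)(14 18)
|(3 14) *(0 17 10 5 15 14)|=|(0 17 10 5 15 14 3)|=7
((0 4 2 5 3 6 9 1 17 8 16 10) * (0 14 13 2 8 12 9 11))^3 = ((0 4 8 16 10 14 13 2 5 3 6 11)(1 17 12 9))^3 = (0 16 13 3)(1 9 12 17)(2 6 4 10)(5 11 8 14)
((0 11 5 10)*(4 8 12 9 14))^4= (4 14 9 12 8)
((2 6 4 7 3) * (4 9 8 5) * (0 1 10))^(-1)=(0 10 1)(2 3 7 4 5 8 9 6)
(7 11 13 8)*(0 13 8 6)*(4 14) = [13, 1, 2, 3, 14, 5, 0, 11, 7, 9, 10, 8, 12, 6, 4] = (0 13 6)(4 14)(7 11 8)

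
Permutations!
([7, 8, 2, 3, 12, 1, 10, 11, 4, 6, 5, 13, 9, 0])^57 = (0 7 11 13)(1 8 4 12 9 6 10 5)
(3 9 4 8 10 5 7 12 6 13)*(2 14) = (2 14)(3 9 4 8 10 5 7 12 6 13) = [0, 1, 14, 9, 8, 7, 13, 12, 10, 4, 5, 11, 6, 3, 2]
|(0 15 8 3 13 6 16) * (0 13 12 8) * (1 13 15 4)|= 21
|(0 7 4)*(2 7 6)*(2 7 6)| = |(0 2 6 7 4)| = 5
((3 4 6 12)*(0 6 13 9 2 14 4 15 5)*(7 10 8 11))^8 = ((0 6 12 3 15 5)(2 14 4 13 9)(7 10 8 11))^8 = (0 12 15)(2 13 14 9 4)(3 5 6)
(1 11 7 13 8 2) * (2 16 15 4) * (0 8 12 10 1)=(0 8 16 15 4 2)(1 11 7 13 12 10)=[8, 11, 0, 3, 2, 5, 6, 13, 16, 9, 1, 7, 10, 12, 14, 4, 15]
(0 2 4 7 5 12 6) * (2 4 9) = [4, 1, 9, 3, 7, 12, 0, 5, 8, 2, 10, 11, 6] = (0 4 7 5 12 6)(2 9)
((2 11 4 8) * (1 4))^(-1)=((1 4 8 2 11))^(-1)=(1 11 2 8 4)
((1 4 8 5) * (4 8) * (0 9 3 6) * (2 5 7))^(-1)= (0 6 3 9)(1 5 2 7 8)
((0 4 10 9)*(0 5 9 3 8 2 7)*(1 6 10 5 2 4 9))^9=((0 9 2 7)(1 6 10 3 8 4 5))^9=(0 9 2 7)(1 10 8 5 6 3 4)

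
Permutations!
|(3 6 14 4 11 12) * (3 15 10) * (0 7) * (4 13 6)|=|(0 7)(3 4 11 12 15 10)(6 14 13)|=6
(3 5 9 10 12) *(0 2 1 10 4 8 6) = (0 2 1 10 12 3 5 9 4 8 6) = [2, 10, 1, 5, 8, 9, 0, 7, 6, 4, 12, 11, 3]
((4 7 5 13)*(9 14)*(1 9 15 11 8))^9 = (1 15)(4 7 5 13)(8 14)(9 11) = ((1 9 14 15 11 8)(4 7 5 13))^9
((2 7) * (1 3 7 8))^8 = (1 2 3 8 7)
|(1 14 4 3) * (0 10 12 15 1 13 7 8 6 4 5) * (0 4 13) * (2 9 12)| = 44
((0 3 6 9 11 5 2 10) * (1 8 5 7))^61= (0 1 3 8 6 5 9 2 11 10 7)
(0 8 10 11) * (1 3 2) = (0 8 10 11)(1 3 2) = [8, 3, 1, 2, 4, 5, 6, 7, 10, 9, 11, 0]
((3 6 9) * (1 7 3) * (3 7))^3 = (1 9 6 3)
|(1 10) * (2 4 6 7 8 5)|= 6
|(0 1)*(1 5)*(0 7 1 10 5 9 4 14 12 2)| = |(0 9 4 14 12 2)(1 7)(5 10)| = 6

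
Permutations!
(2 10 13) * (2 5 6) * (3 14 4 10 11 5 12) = (2 11 5 6)(3 14 4 10 13 12) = [0, 1, 11, 14, 10, 6, 2, 7, 8, 9, 13, 5, 3, 12, 4]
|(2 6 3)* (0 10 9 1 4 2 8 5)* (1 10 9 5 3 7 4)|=|(0 9 10 5)(2 6 7 4)(3 8)|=4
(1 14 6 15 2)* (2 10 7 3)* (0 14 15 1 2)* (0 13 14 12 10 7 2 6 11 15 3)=[12, 3, 6, 13, 4, 5, 1, 0, 8, 9, 2, 15, 10, 14, 11, 7]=(0 12 10 2 6 1 3 13 14 11 15 7)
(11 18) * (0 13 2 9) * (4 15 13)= [4, 1, 9, 3, 15, 5, 6, 7, 8, 0, 10, 18, 12, 2, 14, 13, 16, 17, 11]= (0 4 15 13 2 9)(11 18)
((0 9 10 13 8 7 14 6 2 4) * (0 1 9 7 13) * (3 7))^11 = (0 3 7 14 6 2 4 1 9 10)(8 13)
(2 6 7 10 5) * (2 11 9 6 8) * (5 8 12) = (2 12 5 11 9 6 7 10 8) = [0, 1, 12, 3, 4, 11, 7, 10, 2, 6, 8, 9, 5]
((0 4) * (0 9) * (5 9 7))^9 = (0 9 5 7 4)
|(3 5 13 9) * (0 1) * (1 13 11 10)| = 8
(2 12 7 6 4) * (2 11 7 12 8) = (12)(2 8)(4 11 7 6) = [0, 1, 8, 3, 11, 5, 4, 6, 2, 9, 10, 7, 12]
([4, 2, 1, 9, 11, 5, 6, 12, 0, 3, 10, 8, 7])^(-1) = [8, 2, 1, 9, 0, 5, 6, 12, 11, 3, 10, 4, 7]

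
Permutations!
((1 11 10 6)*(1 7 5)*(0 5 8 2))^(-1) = (0 2 8 7 6 10 11 1 5)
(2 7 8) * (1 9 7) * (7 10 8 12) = [0, 9, 1, 3, 4, 5, 6, 12, 2, 10, 8, 11, 7] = (1 9 10 8 2)(7 12)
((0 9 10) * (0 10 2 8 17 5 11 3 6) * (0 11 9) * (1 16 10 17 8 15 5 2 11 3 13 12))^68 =(1 10 2 5 11 12 16 17 15 9 13)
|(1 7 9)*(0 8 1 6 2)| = |(0 8 1 7 9 6 2)| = 7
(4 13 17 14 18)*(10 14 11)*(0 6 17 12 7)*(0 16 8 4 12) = (0 6 17 11 10 14 18 12 7 16 8 4 13) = [6, 1, 2, 3, 13, 5, 17, 16, 4, 9, 14, 10, 7, 0, 18, 15, 8, 11, 12]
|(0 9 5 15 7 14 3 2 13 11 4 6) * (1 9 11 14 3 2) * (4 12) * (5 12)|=33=|(0 11 5 15 7 3 1 9 12 4 6)(2 13 14)|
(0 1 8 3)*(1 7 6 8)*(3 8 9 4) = (0 7 6 9 4 3) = [7, 1, 2, 0, 3, 5, 9, 6, 8, 4]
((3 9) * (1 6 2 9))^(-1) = (1 3 9 2 6)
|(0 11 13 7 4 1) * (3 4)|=|(0 11 13 7 3 4 1)|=7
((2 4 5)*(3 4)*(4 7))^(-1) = ((2 3 7 4 5))^(-1) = (2 5 4 7 3)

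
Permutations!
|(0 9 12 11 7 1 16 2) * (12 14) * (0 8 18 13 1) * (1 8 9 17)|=|(0 17 1 16 2 9 14 12 11 7)(8 18 13)|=30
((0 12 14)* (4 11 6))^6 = (14)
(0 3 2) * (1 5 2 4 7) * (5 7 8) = (0 3 4 8 5 2)(1 7) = [3, 7, 0, 4, 8, 2, 6, 1, 5]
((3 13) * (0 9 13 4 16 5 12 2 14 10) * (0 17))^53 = ((0 9 13 3 4 16 5 12 2 14 10 17))^53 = (0 16 10 3 2 9 5 17 4 14 13 12)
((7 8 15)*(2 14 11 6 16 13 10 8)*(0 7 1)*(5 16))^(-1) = ((0 7 2 14 11 6 5 16 13 10 8 15 1))^(-1) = (0 1 15 8 10 13 16 5 6 11 14 2 7)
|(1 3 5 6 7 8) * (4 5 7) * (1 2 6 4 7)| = 4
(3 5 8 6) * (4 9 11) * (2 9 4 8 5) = (2 9 11 8 6 3) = [0, 1, 9, 2, 4, 5, 3, 7, 6, 11, 10, 8]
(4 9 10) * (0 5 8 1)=[5, 0, 2, 3, 9, 8, 6, 7, 1, 10, 4]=(0 5 8 1)(4 9 10)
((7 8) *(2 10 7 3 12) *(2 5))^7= (12)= ((2 10 7 8 3 12 5))^7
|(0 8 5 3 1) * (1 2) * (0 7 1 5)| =|(0 8)(1 7)(2 5 3)| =6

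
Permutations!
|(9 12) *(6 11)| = |(6 11)(9 12)| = 2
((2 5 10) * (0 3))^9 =(10)(0 3)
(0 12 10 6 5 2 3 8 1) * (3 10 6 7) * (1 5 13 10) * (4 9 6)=(0 12 4 9 6 13 10 7 3 8 5 2 1)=[12, 0, 1, 8, 9, 2, 13, 3, 5, 6, 7, 11, 4, 10]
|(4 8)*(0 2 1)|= |(0 2 1)(4 8)|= 6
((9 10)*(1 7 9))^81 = ((1 7 9 10))^81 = (1 7 9 10)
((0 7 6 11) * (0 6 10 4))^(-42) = (11)(0 10)(4 7)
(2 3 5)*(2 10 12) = (2 3 5 10 12) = [0, 1, 3, 5, 4, 10, 6, 7, 8, 9, 12, 11, 2]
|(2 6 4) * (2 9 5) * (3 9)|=6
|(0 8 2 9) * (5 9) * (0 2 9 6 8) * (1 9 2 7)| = |(1 9 7)(2 5 6 8)| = 12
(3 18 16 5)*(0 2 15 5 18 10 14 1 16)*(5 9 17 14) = (0 2 15 9 17 14 1 16 18)(3 10 5) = [2, 16, 15, 10, 4, 3, 6, 7, 8, 17, 5, 11, 12, 13, 1, 9, 18, 14, 0]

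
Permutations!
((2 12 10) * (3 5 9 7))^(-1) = ((2 12 10)(3 5 9 7))^(-1) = (2 10 12)(3 7 9 5)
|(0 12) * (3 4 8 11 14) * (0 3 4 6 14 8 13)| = 14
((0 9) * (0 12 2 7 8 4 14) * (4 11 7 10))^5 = ((0 9 12 2 10 4 14)(7 8 11))^5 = (0 4 2 9 14 10 12)(7 11 8)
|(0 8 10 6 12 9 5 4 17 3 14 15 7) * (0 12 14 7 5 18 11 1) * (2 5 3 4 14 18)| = |(0 8 10 6 18 11 1)(2 5 14 15 3 7 12 9)(4 17)| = 56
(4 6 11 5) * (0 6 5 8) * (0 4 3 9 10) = [6, 1, 2, 9, 5, 3, 11, 7, 4, 10, 0, 8] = (0 6 11 8 4 5 3 9 10)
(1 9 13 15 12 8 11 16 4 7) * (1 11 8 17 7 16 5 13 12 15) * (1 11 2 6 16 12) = (1 9)(2 6 16 4 12 17 7)(5 13 11) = [0, 9, 6, 3, 12, 13, 16, 2, 8, 1, 10, 5, 17, 11, 14, 15, 4, 7]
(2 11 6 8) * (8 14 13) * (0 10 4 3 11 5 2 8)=(0 10 4 3 11 6 14 13)(2 5)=[10, 1, 5, 11, 3, 2, 14, 7, 8, 9, 4, 6, 12, 0, 13]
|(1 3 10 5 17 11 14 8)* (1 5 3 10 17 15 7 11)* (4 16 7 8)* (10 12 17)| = |(1 12 17)(3 10)(4 16 7 11 14)(5 15 8)| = 30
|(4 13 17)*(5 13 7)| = |(4 7 5 13 17)| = 5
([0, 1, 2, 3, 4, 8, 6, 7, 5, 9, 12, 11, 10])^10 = [0, 1, 2, 3, 4, 5, 6, 7, 8, 9, 10, 11, 12]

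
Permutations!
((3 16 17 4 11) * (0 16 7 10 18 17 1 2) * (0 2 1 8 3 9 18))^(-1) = (0 10 7 3 8 16)(4 17 18 9 11)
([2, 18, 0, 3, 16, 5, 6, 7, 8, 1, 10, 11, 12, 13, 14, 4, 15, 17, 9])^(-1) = [2, 9, 0, 3, 15, 5, 6, 7, 8, 18, 10, 11, 12, 13, 14, 16, 4, 17, 1]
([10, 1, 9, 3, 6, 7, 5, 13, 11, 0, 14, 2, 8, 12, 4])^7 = (0 13 10 12 14 8 4 11 6 2 5 9 7)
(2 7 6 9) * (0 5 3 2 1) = (0 5 3 2 7 6 9 1) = [5, 0, 7, 2, 4, 3, 9, 6, 8, 1]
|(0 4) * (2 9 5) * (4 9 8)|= |(0 9 5 2 8 4)|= 6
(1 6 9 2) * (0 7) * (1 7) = (0 1 6 9 2 7) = [1, 6, 7, 3, 4, 5, 9, 0, 8, 2]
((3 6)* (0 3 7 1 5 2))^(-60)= ((0 3 6 7 1 5 2))^(-60)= (0 7 2 6 5 3 1)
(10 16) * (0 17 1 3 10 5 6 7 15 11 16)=(0 17 1 3 10)(5 6 7 15 11 16)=[17, 3, 2, 10, 4, 6, 7, 15, 8, 9, 0, 16, 12, 13, 14, 11, 5, 1]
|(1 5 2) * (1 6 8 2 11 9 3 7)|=6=|(1 5 11 9 3 7)(2 6 8)|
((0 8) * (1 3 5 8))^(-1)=((0 1 3 5 8))^(-1)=(0 8 5 3 1)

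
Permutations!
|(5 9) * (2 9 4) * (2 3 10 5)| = 4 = |(2 9)(3 10 5 4)|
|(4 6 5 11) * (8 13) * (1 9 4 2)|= |(1 9 4 6 5 11 2)(8 13)|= 14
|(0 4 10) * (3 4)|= 4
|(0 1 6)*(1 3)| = |(0 3 1 6)| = 4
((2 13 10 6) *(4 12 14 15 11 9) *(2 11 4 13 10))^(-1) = (2 13 9 11 6 10)(4 15 14 12)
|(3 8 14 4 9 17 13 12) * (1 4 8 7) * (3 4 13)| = 8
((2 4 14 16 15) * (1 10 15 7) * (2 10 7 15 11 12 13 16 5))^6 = ((1 7)(2 4 14 5)(10 11 12 13 16 15))^6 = (16)(2 14)(4 5)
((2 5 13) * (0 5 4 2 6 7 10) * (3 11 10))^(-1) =((0 5 13 6 7 3 11 10)(2 4))^(-1) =(0 10 11 3 7 6 13 5)(2 4)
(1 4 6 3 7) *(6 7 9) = (1 4 7)(3 9 6) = [0, 4, 2, 9, 7, 5, 3, 1, 8, 6]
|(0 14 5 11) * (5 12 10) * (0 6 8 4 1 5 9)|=30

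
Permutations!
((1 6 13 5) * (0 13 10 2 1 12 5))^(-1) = (0 13)(1 2 10 6)(5 12)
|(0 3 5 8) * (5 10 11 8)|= 5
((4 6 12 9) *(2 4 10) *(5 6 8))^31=(2 10 9 12 6 5 8 4)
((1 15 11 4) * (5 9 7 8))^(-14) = (1 11)(4 15)(5 7)(8 9)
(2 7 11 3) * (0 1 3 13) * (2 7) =(0 1 3 7 11 13) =[1, 3, 2, 7, 4, 5, 6, 11, 8, 9, 10, 13, 12, 0]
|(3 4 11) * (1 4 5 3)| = |(1 4 11)(3 5)| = 6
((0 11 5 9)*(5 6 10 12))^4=((0 11 6 10 12 5 9))^4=(0 12 11 5 6 9 10)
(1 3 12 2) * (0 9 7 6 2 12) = (12)(0 9 7 6 2 1 3) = [9, 3, 1, 0, 4, 5, 2, 6, 8, 7, 10, 11, 12]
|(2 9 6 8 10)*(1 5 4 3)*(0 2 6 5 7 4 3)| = 24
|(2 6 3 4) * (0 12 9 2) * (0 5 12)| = 7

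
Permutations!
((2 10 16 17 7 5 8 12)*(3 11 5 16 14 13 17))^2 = ((2 10 14 13 17 7 16 3 11 5 8 12))^2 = (2 14 17 16 11 8)(3 5 12 10 13 7)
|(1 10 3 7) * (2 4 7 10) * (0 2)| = |(0 2 4 7 1)(3 10)| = 10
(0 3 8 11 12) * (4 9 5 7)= [3, 1, 2, 8, 9, 7, 6, 4, 11, 5, 10, 12, 0]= (0 3 8 11 12)(4 9 5 7)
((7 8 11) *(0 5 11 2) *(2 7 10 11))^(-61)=(0 2 5)(7 8)(10 11)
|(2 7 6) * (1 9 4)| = 3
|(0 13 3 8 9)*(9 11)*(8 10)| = |(0 13 3 10 8 11 9)| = 7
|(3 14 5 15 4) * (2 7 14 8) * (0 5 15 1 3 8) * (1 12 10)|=6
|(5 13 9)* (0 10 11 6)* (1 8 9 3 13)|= 4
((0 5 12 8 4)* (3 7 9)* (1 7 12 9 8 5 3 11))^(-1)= ((0 3 12 5 9 11 1 7 8 4))^(-1)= (0 4 8 7 1 11 9 5 12 3)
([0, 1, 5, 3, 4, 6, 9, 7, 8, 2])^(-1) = [0, 1, 9, 3, 4, 2, 5, 7, 8, 6]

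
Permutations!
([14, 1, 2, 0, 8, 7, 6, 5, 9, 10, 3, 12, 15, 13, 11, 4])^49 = (0 3 10 9 8 4 15 12 11 14)(5 7)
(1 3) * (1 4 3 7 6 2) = (1 7 6 2)(3 4) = [0, 7, 1, 4, 3, 5, 2, 6]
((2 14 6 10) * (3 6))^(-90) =(14)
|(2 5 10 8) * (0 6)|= 4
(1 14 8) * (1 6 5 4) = [0, 14, 2, 3, 1, 4, 5, 7, 6, 9, 10, 11, 12, 13, 8] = (1 14 8 6 5 4)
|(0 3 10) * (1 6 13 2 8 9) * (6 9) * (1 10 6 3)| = 20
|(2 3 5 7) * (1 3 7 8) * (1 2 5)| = |(1 3)(2 7 5 8)| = 4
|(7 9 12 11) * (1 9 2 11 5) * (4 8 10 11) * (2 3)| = 28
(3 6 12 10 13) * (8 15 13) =(3 6 12 10 8 15 13) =[0, 1, 2, 6, 4, 5, 12, 7, 15, 9, 8, 11, 10, 3, 14, 13]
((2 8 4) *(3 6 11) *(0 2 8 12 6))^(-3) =((0 2 12 6 11 3)(4 8))^(-3) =(0 6)(2 11)(3 12)(4 8)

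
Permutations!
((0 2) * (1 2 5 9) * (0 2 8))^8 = ((0 5 9 1 8))^8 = (0 1 5 8 9)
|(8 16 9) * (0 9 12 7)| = |(0 9 8 16 12 7)| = 6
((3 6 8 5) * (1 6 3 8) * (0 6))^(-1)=(0 1 6)(5 8)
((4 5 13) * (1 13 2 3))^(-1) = (1 3 2 5 4 13)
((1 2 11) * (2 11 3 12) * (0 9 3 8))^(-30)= ((0 9 3 12 2 8)(1 11))^(-30)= (12)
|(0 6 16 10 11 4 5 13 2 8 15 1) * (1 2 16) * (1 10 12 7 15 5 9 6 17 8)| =|(0 17 8 5 13 16 12 7 15 2 1)(4 9 6 10 11)| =55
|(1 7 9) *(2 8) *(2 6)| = 3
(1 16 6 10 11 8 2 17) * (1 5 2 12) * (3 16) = [0, 3, 17, 16, 4, 2, 10, 7, 12, 9, 11, 8, 1, 13, 14, 15, 6, 5] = (1 3 16 6 10 11 8 12)(2 17 5)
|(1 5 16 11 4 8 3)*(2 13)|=|(1 5 16 11 4 8 3)(2 13)|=14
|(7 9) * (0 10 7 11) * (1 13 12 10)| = 8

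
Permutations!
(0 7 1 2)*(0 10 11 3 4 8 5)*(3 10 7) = (0 3 4 8 5)(1 2 7)(10 11) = [3, 2, 7, 4, 8, 0, 6, 1, 5, 9, 11, 10]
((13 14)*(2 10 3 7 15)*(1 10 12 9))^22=(1 12 15 3)(2 7 10 9)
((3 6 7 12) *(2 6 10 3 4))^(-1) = ((2 6 7 12 4)(3 10))^(-1) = (2 4 12 7 6)(3 10)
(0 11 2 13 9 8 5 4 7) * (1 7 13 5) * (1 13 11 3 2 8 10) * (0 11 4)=(0 3 2 5)(1 7 11 8 13 9 10)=[3, 7, 5, 2, 4, 0, 6, 11, 13, 10, 1, 8, 12, 9]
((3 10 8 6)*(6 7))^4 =(3 6 7 8 10)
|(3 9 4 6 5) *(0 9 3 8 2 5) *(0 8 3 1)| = 9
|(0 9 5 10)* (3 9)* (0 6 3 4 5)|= 7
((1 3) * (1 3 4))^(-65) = ((1 4))^(-65) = (1 4)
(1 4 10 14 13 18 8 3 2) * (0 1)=[1, 4, 0, 2, 10, 5, 6, 7, 3, 9, 14, 11, 12, 18, 13, 15, 16, 17, 8]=(0 1 4 10 14 13 18 8 3 2)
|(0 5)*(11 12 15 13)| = 4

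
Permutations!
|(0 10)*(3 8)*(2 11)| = |(0 10)(2 11)(3 8)| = 2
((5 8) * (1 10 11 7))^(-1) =(1 7 11 10)(5 8)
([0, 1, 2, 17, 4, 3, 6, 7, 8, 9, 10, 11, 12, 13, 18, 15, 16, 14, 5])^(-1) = (3 5 18 14 17)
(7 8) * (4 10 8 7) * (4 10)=[0, 1, 2, 3, 4, 5, 6, 7, 10, 9, 8]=(8 10)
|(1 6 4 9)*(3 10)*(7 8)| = |(1 6 4 9)(3 10)(7 8)| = 4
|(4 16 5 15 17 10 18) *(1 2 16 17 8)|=12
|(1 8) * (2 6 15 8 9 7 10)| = |(1 9 7 10 2 6 15 8)| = 8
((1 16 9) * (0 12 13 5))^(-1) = ((0 12 13 5)(1 16 9))^(-1) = (0 5 13 12)(1 9 16)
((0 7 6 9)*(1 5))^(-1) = (0 9 6 7)(1 5)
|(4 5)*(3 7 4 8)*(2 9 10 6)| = 20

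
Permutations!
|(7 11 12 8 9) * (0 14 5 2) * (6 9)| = 12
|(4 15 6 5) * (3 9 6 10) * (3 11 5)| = 15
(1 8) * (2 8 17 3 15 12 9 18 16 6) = [0, 17, 8, 15, 4, 5, 2, 7, 1, 18, 10, 11, 9, 13, 14, 12, 6, 3, 16] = (1 17 3 15 12 9 18 16 6 2 8)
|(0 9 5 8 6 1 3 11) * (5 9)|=7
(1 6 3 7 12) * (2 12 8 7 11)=(1 6 3 11 2 12)(7 8)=[0, 6, 12, 11, 4, 5, 3, 8, 7, 9, 10, 2, 1]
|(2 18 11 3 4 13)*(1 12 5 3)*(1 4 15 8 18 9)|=|(1 12 5 3 15 8 18 11 4 13 2 9)|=12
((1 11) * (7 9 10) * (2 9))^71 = (1 11)(2 7 10 9)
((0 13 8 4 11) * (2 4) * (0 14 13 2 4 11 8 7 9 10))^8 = ((0 2 11 14 13 7 9 10)(4 8))^8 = (14)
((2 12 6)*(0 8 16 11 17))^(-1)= (0 17 11 16 8)(2 6 12)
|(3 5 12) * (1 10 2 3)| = |(1 10 2 3 5 12)| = 6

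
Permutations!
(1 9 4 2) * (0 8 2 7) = (0 8 2 1 9 4 7) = [8, 9, 1, 3, 7, 5, 6, 0, 2, 4]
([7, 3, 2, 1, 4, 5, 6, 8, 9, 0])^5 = [7, 3, 2, 1, 4, 5, 6, 8, 9, 0]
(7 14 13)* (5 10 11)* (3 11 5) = (3 11)(5 10)(7 14 13) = [0, 1, 2, 11, 4, 10, 6, 14, 8, 9, 5, 3, 12, 7, 13]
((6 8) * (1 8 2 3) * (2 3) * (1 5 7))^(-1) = ((1 8 6 3 5 7))^(-1) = (1 7 5 3 6 8)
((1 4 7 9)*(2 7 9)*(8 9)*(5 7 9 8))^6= ((1 4 5 7 2 9))^6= (9)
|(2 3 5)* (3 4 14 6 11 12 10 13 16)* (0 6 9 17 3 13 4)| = 12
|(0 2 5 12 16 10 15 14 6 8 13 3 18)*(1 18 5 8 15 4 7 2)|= 30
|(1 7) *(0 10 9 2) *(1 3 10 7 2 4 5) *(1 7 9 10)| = |(10)(0 9 4 5 7 3 1 2)| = 8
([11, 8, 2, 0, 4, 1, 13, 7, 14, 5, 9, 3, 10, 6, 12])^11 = [3, 10, 2, 11, 4, 12, 13, 7, 9, 14, 8, 0, 1, 6, 5]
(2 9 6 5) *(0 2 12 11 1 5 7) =(0 2 9 6 7)(1 5 12 11) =[2, 5, 9, 3, 4, 12, 7, 0, 8, 6, 10, 1, 11]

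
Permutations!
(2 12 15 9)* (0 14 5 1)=(0 14 5 1)(2 12 15 9)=[14, 0, 12, 3, 4, 1, 6, 7, 8, 2, 10, 11, 15, 13, 5, 9]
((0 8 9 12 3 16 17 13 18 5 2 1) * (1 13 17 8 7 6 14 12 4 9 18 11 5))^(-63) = (0 8 12 7 18 3 6 1 16 14)(2 13 11 5)(4 9)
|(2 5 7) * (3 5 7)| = 2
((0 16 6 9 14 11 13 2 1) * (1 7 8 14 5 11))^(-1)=(0 1 14 8 7 2 13 11 5 9 6 16)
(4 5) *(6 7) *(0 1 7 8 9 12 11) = (0 1 7 6 8 9 12 11)(4 5) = [1, 7, 2, 3, 5, 4, 8, 6, 9, 12, 10, 0, 11]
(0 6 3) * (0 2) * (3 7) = (0 6 7 3 2) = [6, 1, 0, 2, 4, 5, 7, 3]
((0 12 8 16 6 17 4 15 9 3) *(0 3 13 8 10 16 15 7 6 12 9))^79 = ((0 9 13 8 15)(4 7 6 17)(10 16 12))^79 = (0 15 8 13 9)(4 17 6 7)(10 16 12)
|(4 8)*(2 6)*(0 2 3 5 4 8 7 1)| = |(8)(0 2 6 3 5 4 7 1)| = 8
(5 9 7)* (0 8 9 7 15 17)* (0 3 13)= (0 8 9 15 17 3 13)(5 7)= [8, 1, 2, 13, 4, 7, 6, 5, 9, 15, 10, 11, 12, 0, 14, 17, 16, 3]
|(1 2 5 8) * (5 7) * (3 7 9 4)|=|(1 2 9 4 3 7 5 8)|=8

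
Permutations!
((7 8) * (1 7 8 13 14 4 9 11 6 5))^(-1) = ((1 7 13 14 4 9 11 6 5))^(-1) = (1 5 6 11 9 4 14 13 7)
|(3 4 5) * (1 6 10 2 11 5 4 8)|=8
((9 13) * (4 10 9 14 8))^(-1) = ((4 10 9 13 14 8))^(-1) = (4 8 14 13 9 10)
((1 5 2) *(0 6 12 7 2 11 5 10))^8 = (0 6 12 7 2 1 10)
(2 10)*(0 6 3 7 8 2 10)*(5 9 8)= (10)(0 6 3 7 5 9 8 2)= [6, 1, 0, 7, 4, 9, 3, 5, 2, 8, 10]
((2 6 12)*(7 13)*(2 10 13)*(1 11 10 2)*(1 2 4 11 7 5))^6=((1 7 2 6 12 4 11 10 13 5))^6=(1 11 2 13 12)(4 7 10 6 5)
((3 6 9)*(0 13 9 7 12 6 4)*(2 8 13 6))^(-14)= (0 13 7 3 2)(4 8 6 9 12)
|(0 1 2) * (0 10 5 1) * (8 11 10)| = |(1 2 8 11 10 5)| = 6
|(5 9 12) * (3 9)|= 4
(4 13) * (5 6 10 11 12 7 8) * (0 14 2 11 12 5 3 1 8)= (0 14 2 11 5 6 10 12 7)(1 8 3)(4 13)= [14, 8, 11, 1, 13, 6, 10, 0, 3, 9, 12, 5, 7, 4, 2]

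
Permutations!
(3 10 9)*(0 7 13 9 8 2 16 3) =(0 7 13 9)(2 16 3 10 8) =[7, 1, 16, 10, 4, 5, 6, 13, 2, 0, 8, 11, 12, 9, 14, 15, 3]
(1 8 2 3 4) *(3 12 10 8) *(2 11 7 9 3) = (1 2 12 10 8 11 7 9 3 4) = [0, 2, 12, 4, 1, 5, 6, 9, 11, 3, 8, 7, 10]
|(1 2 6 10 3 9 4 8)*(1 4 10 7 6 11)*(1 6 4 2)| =6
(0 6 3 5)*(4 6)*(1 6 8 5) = (0 4 8 5)(1 6 3) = [4, 6, 2, 1, 8, 0, 3, 7, 5]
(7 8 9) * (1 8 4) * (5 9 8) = (1 5 9 7 4) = [0, 5, 2, 3, 1, 9, 6, 4, 8, 7]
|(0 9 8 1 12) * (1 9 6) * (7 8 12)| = |(0 6 1 7 8 9 12)| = 7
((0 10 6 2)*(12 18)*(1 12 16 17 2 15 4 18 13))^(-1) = ((0 10 6 15 4 18 16 17 2)(1 12 13))^(-1) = (0 2 17 16 18 4 15 6 10)(1 13 12)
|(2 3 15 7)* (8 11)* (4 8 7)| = 7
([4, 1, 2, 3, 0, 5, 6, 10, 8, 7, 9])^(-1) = (0 4)(7 9 10)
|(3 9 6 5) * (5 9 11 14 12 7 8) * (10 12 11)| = |(3 10 12 7 8 5)(6 9)(11 14)| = 6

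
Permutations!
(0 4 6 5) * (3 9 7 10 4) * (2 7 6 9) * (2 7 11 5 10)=(0 3 7 2 11 5)(4 9 6 10)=[3, 1, 11, 7, 9, 0, 10, 2, 8, 6, 4, 5]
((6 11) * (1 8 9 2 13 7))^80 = ((1 8 9 2 13 7)(6 11))^80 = (1 9 13)(2 7 8)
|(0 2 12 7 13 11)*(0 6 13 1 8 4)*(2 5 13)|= 11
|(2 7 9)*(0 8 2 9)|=4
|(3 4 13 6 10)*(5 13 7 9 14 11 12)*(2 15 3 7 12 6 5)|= 30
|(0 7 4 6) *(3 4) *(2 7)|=6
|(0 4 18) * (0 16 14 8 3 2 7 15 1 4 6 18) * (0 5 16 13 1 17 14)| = |(0 6 18 13 1 4 5 16)(2 7 15 17 14 8 3)| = 56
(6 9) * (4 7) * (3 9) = [0, 1, 2, 9, 7, 5, 3, 4, 8, 6] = (3 9 6)(4 7)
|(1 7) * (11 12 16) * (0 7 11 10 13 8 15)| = |(0 7 1 11 12 16 10 13 8 15)| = 10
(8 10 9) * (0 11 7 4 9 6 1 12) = [11, 12, 2, 3, 9, 5, 1, 4, 10, 8, 6, 7, 0] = (0 11 7 4 9 8 10 6 1 12)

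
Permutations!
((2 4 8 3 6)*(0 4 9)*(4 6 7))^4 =((0 6 2 9)(3 7 4 8))^4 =(9)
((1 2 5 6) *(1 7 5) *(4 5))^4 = ((1 2)(4 5 6 7))^4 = (7)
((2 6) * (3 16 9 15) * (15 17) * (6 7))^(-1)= (2 6 7)(3 15 17 9 16)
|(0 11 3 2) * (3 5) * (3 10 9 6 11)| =|(0 3 2)(5 10 9 6 11)| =15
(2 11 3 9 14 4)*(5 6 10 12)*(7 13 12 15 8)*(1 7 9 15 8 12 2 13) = (1 7)(2 11 3 15 12 5 6 10 8 9 14 4 13) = [0, 7, 11, 15, 13, 6, 10, 1, 9, 14, 8, 3, 5, 2, 4, 12]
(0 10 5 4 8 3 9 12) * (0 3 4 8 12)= (0 10 5 8 4 12 3 9)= [10, 1, 2, 9, 12, 8, 6, 7, 4, 0, 5, 11, 3]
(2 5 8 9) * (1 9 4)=(1 9 2 5 8 4)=[0, 9, 5, 3, 1, 8, 6, 7, 4, 2]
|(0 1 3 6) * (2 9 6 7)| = 7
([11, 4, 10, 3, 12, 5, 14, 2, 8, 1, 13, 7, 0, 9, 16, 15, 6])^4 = (0 10 4 7 9)(1 11 13 12 2)(6 14 16)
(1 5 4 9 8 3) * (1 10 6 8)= (1 5 4 9)(3 10 6 8)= [0, 5, 2, 10, 9, 4, 8, 7, 3, 1, 6]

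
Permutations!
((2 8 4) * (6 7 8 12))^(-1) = (2 4 8 7 6 12)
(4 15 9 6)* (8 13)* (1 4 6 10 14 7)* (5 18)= (1 4 15 9 10 14 7)(5 18)(8 13)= [0, 4, 2, 3, 15, 18, 6, 1, 13, 10, 14, 11, 12, 8, 7, 9, 16, 17, 5]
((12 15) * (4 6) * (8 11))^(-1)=(4 6)(8 11)(12 15)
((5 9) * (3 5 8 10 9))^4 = ((3 5)(8 10 9))^4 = (8 10 9)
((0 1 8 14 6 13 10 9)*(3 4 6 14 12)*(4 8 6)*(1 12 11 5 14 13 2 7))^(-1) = ((0 12 3 8 11 5 14 13 10 9)(1 6 2 7))^(-1) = (0 9 10 13 14 5 11 8 3 12)(1 7 2 6)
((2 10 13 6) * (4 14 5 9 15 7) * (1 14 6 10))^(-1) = ((1 14 5 9 15 7 4 6 2)(10 13))^(-1) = (1 2 6 4 7 15 9 5 14)(10 13)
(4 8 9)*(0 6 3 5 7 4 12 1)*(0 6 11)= (0 11)(1 6 3 5 7 4 8 9 12)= [11, 6, 2, 5, 8, 7, 3, 4, 9, 12, 10, 0, 1]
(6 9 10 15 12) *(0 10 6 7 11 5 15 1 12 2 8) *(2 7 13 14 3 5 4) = (0 10 1 12 13 14 3 5 15 7 11 4 2 8)(6 9) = [10, 12, 8, 5, 2, 15, 9, 11, 0, 6, 1, 4, 13, 14, 3, 7]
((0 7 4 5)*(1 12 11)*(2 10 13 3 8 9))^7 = (0 5 4 7)(1 12 11)(2 10 13 3 8 9)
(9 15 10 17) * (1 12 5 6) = (1 12 5 6)(9 15 10 17) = [0, 12, 2, 3, 4, 6, 1, 7, 8, 15, 17, 11, 5, 13, 14, 10, 16, 9]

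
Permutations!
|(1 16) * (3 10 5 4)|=4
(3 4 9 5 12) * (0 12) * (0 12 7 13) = [7, 1, 2, 4, 9, 12, 6, 13, 8, 5, 10, 11, 3, 0] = (0 7 13)(3 4 9 5 12)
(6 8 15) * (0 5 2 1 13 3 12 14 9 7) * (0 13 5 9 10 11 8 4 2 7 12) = [9, 5, 1, 0, 2, 7, 4, 13, 15, 12, 11, 8, 14, 3, 10, 6] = (0 9 12 14 10 11 8 15 6 4 2 1 5 7 13 3)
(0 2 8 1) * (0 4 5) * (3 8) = (0 2 3 8 1 4 5) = [2, 4, 3, 8, 5, 0, 6, 7, 1]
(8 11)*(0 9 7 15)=[9, 1, 2, 3, 4, 5, 6, 15, 11, 7, 10, 8, 12, 13, 14, 0]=(0 9 7 15)(8 11)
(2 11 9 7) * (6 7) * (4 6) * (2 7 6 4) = (2 11 9) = [0, 1, 11, 3, 4, 5, 6, 7, 8, 2, 10, 9]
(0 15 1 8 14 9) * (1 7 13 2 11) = (0 15 7 13 2 11 1 8 14 9) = [15, 8, 11, 3, 4, 5, 6, 13, 14, 0, 10, 1, 12, 2, 9, 7]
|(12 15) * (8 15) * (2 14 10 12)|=|(2 14 10 12 8 15)|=6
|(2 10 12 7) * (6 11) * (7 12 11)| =5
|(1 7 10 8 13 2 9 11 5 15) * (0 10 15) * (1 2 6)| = 12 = |(0 10 8 13 6 1 7 15 2 9 11 5)|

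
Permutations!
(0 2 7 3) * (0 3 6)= [2, 1, 7, 3, 4, 5, 0, 6]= (0 2 7 6)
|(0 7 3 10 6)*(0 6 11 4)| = |(0 7 3 10 11 4)| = 6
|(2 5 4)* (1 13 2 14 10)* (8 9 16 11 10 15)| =|(1 13 2 5 4 14 15 8 9 16 11 10)| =12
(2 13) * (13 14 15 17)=(2 14 15 17 13)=[0, 1, 14, 3, 4, 5, 6, 7, 8, 9, 10, 11, 12, 2, 15, 17, 16, 13]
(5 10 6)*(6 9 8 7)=(5 10 9 8 7 6)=[0, 1, 2, 3, 4, 10, 5, 6, 7, 8, 9]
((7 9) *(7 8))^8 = ((7 9 8))^8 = (7 8 9)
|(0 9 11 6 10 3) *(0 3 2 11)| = 4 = |(0 9)(2 11 6 10)|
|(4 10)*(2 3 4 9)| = |(2 3 4 10 9)| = 5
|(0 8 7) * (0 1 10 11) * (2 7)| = 7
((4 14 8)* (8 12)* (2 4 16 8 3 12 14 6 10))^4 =((2 4 6 10)(3 12)(8 16))^4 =(16)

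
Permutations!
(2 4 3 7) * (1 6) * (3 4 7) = (1 6)(2 7) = [0, 6, 7, 3, 4, 5, 1, 2]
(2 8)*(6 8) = (2 6 8) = [0, 1, 6, 3, 4, 5, 8, 7, 2]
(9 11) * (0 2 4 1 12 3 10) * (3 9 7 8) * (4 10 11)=(0 2 10)(1 12 9 4)(3 11 7 8)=[2, 12, 10, 11, 1, 5, 6, 8, 3, 4, 0, 7, 9]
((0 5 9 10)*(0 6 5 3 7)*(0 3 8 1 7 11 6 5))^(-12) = (0 1 3 6 8 7 11)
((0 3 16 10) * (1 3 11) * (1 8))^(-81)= (0 1 10 8 16 11 3)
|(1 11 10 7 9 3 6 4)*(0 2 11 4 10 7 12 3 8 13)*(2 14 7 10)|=6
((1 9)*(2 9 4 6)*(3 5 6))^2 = (1 3 6 9 4 5 2)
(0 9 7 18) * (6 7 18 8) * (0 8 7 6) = (0 9 18 8) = [9, 1, 2, 3, 4, 5, 6, 7, 0, 18, 10, 11, 12, 13, 14, 15, 16, 17, 8]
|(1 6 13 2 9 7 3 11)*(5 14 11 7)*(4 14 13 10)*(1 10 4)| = |(1 6 4 14 11 10)(2 9 5 13)(3 7)| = 12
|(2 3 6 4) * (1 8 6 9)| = 7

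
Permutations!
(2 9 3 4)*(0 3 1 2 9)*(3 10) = (0 10 3 4 9 1 2) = [10, 2, 0, 4, 9, 5, 6, 7, 8, 1, 3]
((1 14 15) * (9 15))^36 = ((1 14 9 15))^36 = (15)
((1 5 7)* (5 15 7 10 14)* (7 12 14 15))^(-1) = ((1 7)(5 10 15 12 14))^(-1) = (1 7)(5 14 12 15 10)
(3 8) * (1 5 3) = (1 5 3 8) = [0, 5, 2, 8, 4, 3, 6, 7, 1]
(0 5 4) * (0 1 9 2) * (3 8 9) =(0 5 4 1 3 8 9 2) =[5, 3, 0, 8, 1, 4, 6, 7, 9, 2]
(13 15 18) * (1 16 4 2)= (1 16 4 2)(13 15 18)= [0, 16, 1, 3, 2, 5, 6, 7, 8, 9, 10, 11, 12, 15, 14, 18, 4, 17, 13]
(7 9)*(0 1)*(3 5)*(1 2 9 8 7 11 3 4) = (0 2 9 11 3 5 4 1)(7 8) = [2, 0, 9, 5, 1, 4, 6, 8, 7, 11, 10, 3]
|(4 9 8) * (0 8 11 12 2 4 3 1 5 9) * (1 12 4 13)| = 11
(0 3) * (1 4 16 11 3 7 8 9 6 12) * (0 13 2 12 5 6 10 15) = (0 7 8 9 10 15)(1 4 16 11 3 13 2 12)(5 6) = [7, 4, 12, 13, 16, 6, 5, 8, 9, 10, 15, 3, 1, 2, 14, 0, 11]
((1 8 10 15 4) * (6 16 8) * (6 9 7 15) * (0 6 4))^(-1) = (0 15 7 9 1 4 10 8 16 6)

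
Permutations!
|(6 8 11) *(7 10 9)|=|(6 8 11)(7 10 9)|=3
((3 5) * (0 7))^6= (7)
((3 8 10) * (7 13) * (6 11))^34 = ((3 8 10)(6 11)(7 13))^34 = (13)(3 8 10)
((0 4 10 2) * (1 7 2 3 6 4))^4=(10)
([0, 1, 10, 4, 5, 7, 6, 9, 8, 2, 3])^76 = (2 9 7 5 4 3 10)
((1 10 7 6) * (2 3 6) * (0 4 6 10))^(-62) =(0 6)(1 4)(2 10)(3 7)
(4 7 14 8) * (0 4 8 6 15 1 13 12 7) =[4, 13, 2, 3, 0, 5, 15, 14, 8, 9, 10, 11, 7, 12, 6, 1] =(0 4)(1 13 12 7 14 6 15)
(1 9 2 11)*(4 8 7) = (1 9 2 11)(4 8 7) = [0, 9, 11, 3, 8, 5, 6, 4, 7, 2, 10, 1]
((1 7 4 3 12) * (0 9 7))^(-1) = (0 1 12 3 4 7 9)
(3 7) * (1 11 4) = [0, 11, 2, 7, 1, 5, 6, 3, 8, 9, 10, 4] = (1 11 4)(3 7)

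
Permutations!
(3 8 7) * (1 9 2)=[0, 9, 1, 8, 4, 5, 6, 3, 7, 2]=(1 9 2)(3 8 7)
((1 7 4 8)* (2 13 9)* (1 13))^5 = ((1 7 4 8 13 9 2))^5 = (1 9 8 7 2 13 4)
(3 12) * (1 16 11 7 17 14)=(1 16 11 7 17 14)(3 12)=[0, 16, 2, 12, 4, 5, 6, 17, 8, 9, 10, 7, 3, 13, 1, 15, 11, 14]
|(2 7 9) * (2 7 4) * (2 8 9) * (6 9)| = 6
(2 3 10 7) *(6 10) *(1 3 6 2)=[0, 3, 6, 2, 4, 5, 10, 1, 8, 9, 7]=(1 3 2 6 10 7)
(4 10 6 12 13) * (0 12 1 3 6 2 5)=(0 12 13 4 10 2 5)(1 3 6)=[12, 3, 5, 6, 10, 0, 1, 7, 8, 9, 2, 11, 13, 4]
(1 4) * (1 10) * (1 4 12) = [0, 12, 2, 3, 10, 5, 6, 7, 8, 9, 4, 11, 1] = (1 12)(4 10)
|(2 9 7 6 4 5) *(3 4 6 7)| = |(2 9 3 4 5)| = 5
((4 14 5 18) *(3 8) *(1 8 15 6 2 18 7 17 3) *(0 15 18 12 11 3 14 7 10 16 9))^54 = ((0 15 6 2 12 11 3 18 4 7 17 14 5 10 16 9)(1 8))^54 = (0 3 5 6 4 16 12 17)(2 7 9 11 14 15 18 10)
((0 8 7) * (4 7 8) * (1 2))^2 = ((8)(0 4 7)(1 2))^2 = (8)(0 7 4)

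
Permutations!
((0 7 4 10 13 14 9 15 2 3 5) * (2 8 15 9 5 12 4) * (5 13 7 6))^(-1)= ((0 6 5)(2 3 12 4 10 7)(8 15)(13 14))^(-1)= (0 5 6)(2 7 10 4 12 3)(8 15)(13 14)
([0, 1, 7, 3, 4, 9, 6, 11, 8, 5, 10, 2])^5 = (2 11 7)(5 9)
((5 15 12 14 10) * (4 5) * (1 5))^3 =((1 5 15 12 14 10 4))^3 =(1 12 4 15 10 5 14)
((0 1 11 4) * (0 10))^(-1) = (0 10 4 11 1)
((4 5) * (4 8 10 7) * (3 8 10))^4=((3 8)(4 5 10 7))^4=(10)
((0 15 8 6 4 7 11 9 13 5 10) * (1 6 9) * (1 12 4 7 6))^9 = (0 8 13 10 15 9 5)(4 12 11 7 6)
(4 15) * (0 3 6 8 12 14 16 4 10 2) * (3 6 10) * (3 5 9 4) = (0 6 8 12 14 16 3 10 2)(4 15 5 9) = [6, 1, 0, 10, 15, 9, 8, 7, 12, 4, 2, 11, 14, 13, 16, 5, 3]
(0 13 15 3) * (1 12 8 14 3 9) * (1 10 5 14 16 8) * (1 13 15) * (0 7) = [15, 12, 2, 7, 4, 14, 6, 0, 16, 10, 5, 11, 13, 1, 3, 9, 8] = (0 15 9 10 5 14 3 7)(1 12 13)(8 16)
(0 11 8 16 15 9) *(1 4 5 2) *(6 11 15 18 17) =(0 15 9)(1 4 5 2)(6 11 8 16 18 17) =[15, 4, 1, 3, 5, 2, 11, 7, 16, 0, 10, 8, 12, 13, 14, 9, 18, 6, 17]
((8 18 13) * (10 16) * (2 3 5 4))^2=((2 3 5 4)(8 18 13)(10 16))^2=(2 5)(3 4)(8 13 18)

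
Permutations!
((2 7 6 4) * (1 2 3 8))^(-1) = (1 8 3 4 6 7 2)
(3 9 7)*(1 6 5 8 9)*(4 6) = (1 4 6 5 8 9 7 3) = [0, 4, 2, 1, 6, 8, 5, 3, 9, 7]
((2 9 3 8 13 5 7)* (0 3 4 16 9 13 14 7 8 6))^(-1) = (0 6 3)(2 7 14 8 5 13)(4 9 16)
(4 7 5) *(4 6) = (4 7 5 6) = [0, 1, 2, 3, 7, 6, 4, 5]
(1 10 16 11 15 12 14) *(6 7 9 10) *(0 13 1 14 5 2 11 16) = (16)(0 13 1 6 7 9 10)(2 11 15 12 5) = [13, 6, 11, 3, 4, 2, 7, 9, 8, 10, 0, 15, 5, 1, 14, 12, 16]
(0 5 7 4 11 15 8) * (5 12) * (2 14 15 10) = [12, 1, 14, 3, 11, 7, 6, 4, 0, 9, 2, 10, 5, 13, 15, 8] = (0 12 5 7 4 11 10 2 14 15 8)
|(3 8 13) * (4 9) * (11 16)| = |(3 8 13)(4 9)(11 16)| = 6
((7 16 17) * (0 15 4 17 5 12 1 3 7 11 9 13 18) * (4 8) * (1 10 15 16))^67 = (0 5 10 8 17 9 18 16 12 15 4 11 13)(1 3 7) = ((0 16 5 12 10 15 8 4 17 11 9 13 18)(1 3 7))^67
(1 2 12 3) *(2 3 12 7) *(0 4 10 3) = (12)(0 4 10 3 1)(2 7) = [4, 0, 7, 1, 10, 5, 6, 2, 8, 9, 3, 11, 12]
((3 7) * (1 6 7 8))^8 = (1 3 6 8 7)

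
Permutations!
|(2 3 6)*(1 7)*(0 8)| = |(0 8)(1 7)(2 3 6)| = 6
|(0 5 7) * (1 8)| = 6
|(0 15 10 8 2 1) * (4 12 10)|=|(0 15 4 12 10 8 2 1)|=8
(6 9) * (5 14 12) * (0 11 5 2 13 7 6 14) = [11, 1, 13, 3, 4, 0, 9, 6, 8, 14, 10, 5, 2, 7, 12] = (0 11 5)(2 13 7 6 9 14 12)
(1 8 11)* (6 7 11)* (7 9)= (1 8 6 9 7 11)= [0, 8, 2, 3, 4, 5, 9, 11, 6, 7, 10, 1]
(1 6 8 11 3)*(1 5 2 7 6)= (2 7 6 8 11 3 5)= [0, 1, 7, 5, 4, 2, 8, 6, 11, 9, 10, 3]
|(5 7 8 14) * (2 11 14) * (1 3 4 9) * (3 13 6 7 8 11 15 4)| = 12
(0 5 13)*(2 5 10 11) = (0 10 11 2 5 13) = [10, 1, 5, 3, 4, 13, 6, 7, 8, 9, 11, 2, 12, 0]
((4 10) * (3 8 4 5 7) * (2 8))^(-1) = ((2 8 4 10 5 7 3))^(-1) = (2 3 7 5 10 4 8)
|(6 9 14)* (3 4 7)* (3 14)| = 6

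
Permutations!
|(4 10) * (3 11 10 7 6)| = 6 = |(3 11 10 4 7 6)|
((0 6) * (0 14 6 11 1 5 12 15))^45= (0 5)(1 15)(6 14)(11 12)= ((0 11 1 5 12 15)(6 14))^45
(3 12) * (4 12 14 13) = (3 14 13 4 12) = [0, 1, 2, 14, 12, 5, 6, 7, 8, 9, 10, 11, 3, 4, 13]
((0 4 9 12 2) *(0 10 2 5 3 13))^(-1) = (0 13 3 5 12 9 4)(2 10)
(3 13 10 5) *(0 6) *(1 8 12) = (0 6)(1 8 12)(3 13 10 5) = [6, 8, 2, 13, 4, 3, 0, 7, 12, 9, 5, 11, 1, 10]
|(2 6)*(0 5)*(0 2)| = 4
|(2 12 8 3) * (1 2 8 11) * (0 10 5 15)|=4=|(0 10 5 15)(1 2 12 11)(3 8)|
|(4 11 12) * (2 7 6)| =|(2 7 6)(4 11 12)| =3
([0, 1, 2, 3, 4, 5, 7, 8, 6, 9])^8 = [0, 1, 2, 3, 4, 5, 8, 6, 7, 9]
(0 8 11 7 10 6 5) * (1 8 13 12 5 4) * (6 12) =(0 13 6 4 1 8 11 7 10 12 5) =[13, 8, 2, 3, 1, 0, 4, 10, 11, 9, 12, 7, 5, 6]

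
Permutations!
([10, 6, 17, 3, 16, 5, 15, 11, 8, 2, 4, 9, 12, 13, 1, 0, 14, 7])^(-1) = [15, 14, 9, 3, 10, 5, 1, 17, 8, 11, 0, 7, 12, 13, 16, 6, 4, 2]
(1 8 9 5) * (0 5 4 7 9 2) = (0 5 1 8 2)(4 7 9) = [5, 8, 0, 3, 7, 1, 6, 9, 2, 4]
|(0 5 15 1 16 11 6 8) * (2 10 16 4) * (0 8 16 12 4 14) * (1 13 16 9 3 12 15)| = 44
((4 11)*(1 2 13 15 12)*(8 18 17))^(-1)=(1 12 15 13 2)(4 11)(8 17 18)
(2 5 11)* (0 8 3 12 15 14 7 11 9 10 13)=(0 8 3 12 15 14 7 11 2 5 9 10 13)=[8, 1, 5, 12, 4, 9, 6, 11, 3, 10, 13, 2, 15, 0, 7, 14]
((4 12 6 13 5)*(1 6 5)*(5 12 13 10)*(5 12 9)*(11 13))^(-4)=(1 5 6 4 10 11 12 13 9)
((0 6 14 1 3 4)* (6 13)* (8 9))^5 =(0 3 14 13 4 1 6)(8 9)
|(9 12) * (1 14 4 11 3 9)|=|(1 14 4 11 3 9 12)|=7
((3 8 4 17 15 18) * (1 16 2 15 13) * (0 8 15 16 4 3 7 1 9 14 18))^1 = ((0 8 3 15)(1 4 17 13 9 14 18 7)(2 16))^1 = (0 8 3 15)(1 4 17 13 9 14 18 7)(2 16)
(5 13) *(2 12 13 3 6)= (2 12 13 5 3 6)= [0, 1, 12, 6, 4, 3, 2, 7, 8, 9, 10, 11, 13, 5]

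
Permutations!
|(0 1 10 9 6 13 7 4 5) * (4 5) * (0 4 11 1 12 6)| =11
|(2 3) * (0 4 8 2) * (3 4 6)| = |(0 6 3)(2 4 8)| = 3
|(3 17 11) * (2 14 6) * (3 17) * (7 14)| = 4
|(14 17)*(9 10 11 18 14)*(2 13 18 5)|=9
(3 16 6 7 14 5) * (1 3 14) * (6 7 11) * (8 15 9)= (1 3 16 7)(5 14)(6 11)(8 15 9)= [0, 3, 2, 16, 4, 14, 11, 1, 15, 8, 10, 6, 12, 13, 5, 9, 7]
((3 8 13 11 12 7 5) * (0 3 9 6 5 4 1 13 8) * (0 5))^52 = ((0 3 5 9 6)(1 13 11 12 7 4))^52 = (0 5 6 3 9)(1 7 11)(4 12 13)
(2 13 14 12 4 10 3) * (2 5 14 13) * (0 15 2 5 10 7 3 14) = [15, 1, 5, 10, 7, 0, 6, 3, 8, 9, 14, 11, 4, 13, 12, 2] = (0 15 2 5)(3 10 14 12 4 7)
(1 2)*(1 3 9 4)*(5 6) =(1 2 3 9 4)(5 6) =[0, 2, 3, 9, 1, 6, 5, 7, 8, 4]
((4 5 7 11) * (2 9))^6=(4 7)(5 11)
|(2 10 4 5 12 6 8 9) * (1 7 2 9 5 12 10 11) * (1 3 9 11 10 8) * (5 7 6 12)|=|(12)(1 6)(2 10 4 5 8 7)(3 9 11)|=6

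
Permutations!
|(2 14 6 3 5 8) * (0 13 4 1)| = 12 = |(0 13 4 1)(2 14 6 3 5 8)|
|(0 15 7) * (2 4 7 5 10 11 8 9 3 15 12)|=35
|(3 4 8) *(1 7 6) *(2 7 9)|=|(1 9 2 7 6)(3 4 8)|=15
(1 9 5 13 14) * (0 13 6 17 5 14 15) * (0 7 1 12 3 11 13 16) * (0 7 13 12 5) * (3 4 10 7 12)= (0 16 12 4 10 7 1 9 14 5 6 17)(3 11)(13 15)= [16, 9, 2, 11, 10, 6, 17, 1, 8, 14, 7, 3, 4, 15, 5, 13, 12, 0]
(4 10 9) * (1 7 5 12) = (1 7 5 12)(4 10 9) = [0, 7, 2, 3, 10, 12, 6, 5, 8, 4, 9, 11, 1]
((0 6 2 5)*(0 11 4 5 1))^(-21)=(11)(0 1 2 6)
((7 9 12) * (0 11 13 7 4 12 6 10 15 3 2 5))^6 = (0 10 11 15 13 3 7 2 9 5 6)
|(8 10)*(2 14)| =2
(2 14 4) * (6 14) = (2 6 14 4) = [0, 1, 6, 3, 2, 5, 14, 7, 8, 9, 10, 11, 12, 13, 4]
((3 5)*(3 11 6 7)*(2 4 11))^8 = ((2 4 11 6 7 3 5))^8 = (2 4 11 6 7 3 5)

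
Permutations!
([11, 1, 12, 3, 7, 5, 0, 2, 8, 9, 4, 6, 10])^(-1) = [6, 1, 7, 3, 10, 5, 11, 4, 8, 9, 12, 0, 2]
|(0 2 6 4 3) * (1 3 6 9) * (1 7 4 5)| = 9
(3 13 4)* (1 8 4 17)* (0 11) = (0 11)(1 8 4 3 13 17) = [11, 8, 2, 13, 3, 5, 6, 7, 4, 9, 10, 0, 12, 17, 14, 15, 16, 1]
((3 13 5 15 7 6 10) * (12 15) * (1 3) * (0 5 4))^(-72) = ((0 5 12 15 7 6 10 1 3 13 4))^(-72) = (0 6 4 7 13 15 3 12 1 5 10)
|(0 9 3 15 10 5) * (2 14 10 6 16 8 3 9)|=5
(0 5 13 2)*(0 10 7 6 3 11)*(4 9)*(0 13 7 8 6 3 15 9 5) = (2 10 8 6 15 9 4 5 7 3 11 13) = [0, 1, 10, 11, 5, 7, 15, 3, 6, 4, 8, 13, 12, 2, 14, 9]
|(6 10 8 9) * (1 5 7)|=12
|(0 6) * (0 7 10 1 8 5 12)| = 8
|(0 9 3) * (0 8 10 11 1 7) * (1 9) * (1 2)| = |(0 2 1 7)(3 8 10 11 9)| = 20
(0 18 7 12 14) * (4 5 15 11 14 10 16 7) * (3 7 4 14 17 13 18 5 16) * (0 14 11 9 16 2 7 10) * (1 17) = (0 5 15 9 16 4 2 7 12)(1 17 13 18 11)(3 10) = [5, 17, 7, 10, 2, 15, 6, 12, 8, 16, 3, 1, 0, 18, 14, 9, 4, 13, 11]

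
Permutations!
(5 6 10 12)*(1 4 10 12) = (1 4 10)(5 6 12) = [0, 4, 2, 3, 10, 6, 12, 7, 8, 9, 1, 11, 5]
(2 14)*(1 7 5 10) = (1 7 5 10)(2 14) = [0, 7, 14, 3, 4, 10, 6, 5, 8, 9, 1, 11, 12, 13, 2]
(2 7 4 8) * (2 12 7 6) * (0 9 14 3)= (0 9 14 3)(2 6)(4 8 12 7)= [9, 1, 6, 0, 8, 5, 2, 4, 12, 14, 10, 11, 7, 13, 3]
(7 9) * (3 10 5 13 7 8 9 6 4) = (3 10 5 13 7 6 4)(8 9) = [0, 1, 2, 10, 3, 13, 4, 6, 9, 8, 5, 11, 12, 7]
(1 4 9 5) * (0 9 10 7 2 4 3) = (0 9 5 1 3)(2 4 10 7) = [9, 3, 4, 0, 10, 1, 6, 2, 8, 5, 7]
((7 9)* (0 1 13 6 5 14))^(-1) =((0 1 13 6 5 14)(7 9))^(-1) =(0 14 5 6 13 1)(7 9)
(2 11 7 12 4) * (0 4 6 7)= (0 4 2 11)(6 7 12)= [4, 1, 11, 3, 2, 5, 7, 12, 8, 9, 10, 0, 6]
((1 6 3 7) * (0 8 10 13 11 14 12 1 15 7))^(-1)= (0 3 6 1 12 14 11 13 10 8)(7 15)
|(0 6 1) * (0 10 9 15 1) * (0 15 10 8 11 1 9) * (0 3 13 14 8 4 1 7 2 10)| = |(0 6 15 9)(1 4)(2 10 3 13 14 8 11 7)| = 8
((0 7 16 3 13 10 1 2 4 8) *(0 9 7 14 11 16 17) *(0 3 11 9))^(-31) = ((0 14 9 7 17 3 13 10 1 2 4 8)(11 16))^(-31) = (0 3 4 7 1 14 13 8 17 2 9 10)(11 16)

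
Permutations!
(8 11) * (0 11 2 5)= (0 11 8 2 5)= [11, 1, 5, 3, 4, 0, 6, 7, 2, 9, 10, 8]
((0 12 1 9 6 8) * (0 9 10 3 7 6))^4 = ((0 12 1 10 3 7 6 8 9))^4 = (0 3 9 10 8 1 6 12 7)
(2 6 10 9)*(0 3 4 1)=(0 3 4 1)(2 6 10 9)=[3, 0, 6, 4, 1, 5, 10, 7, 8, 2, 9]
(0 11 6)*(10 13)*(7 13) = (0 11 6)(7 13 10) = [11, 1, 2, 3, 4, 5, 0, 13, 8, 9, 7, 6, 12, 10]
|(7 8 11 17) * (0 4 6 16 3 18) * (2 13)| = |(0 4 6 16 3 18)(2 13)(7 8 11 17)| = 12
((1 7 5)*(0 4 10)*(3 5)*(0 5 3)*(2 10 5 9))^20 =((0 4 5 1 7)(2 10 9))^20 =(2 9 10)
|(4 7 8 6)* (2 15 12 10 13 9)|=12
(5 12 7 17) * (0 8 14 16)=[8, 1, 2, 3, 4, 12, 6, 17, 14, 9, 10, 11, 7, 13, 16, 15, 0, 5]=(0 8 14 16)(5 12 7 17)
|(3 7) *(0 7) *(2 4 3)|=5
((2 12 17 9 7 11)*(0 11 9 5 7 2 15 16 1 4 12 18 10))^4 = ((0 11 15 16 1 4 12 17 5 7 9 2 18 10))^4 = (0 1 5 18 15 12 9)(2 11 4 7 10 16 17)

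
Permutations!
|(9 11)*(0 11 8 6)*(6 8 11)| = 2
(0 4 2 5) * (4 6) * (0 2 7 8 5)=[6, 1, 0, 3, 7, 2, 4, 8, 5]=(0 6 4 7 8 5 2)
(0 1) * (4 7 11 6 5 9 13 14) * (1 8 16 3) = (0 8 16 3 1)(4 7 11 6 5 9 13 14) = [8, 0, 2, 1, 7, 9, 5, 11, 16, 13, 10, 6, 12, 14, 4, 15, 3]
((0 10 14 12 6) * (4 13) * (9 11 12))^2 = (0 14 11 6 10 9 12)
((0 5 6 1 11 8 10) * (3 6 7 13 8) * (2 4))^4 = ((0 5 7 13 8 10)(1 11 3 6)(2 4))^4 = (0 8 7)(5 10 13)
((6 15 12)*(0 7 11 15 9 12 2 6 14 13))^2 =(0 11 2 9 14)(6 12 13 7 15) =((0 7 11 15 2 6 9 12 14 13))^2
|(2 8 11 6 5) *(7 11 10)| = 7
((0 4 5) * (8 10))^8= ((0 4 5)(8 10))^8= (10)(0 5 4)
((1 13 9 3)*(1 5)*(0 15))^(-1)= (0 15)(1 5 3 9 13)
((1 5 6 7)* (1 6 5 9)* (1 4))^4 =((1 9 4)(6 7))^4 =(1 9 4)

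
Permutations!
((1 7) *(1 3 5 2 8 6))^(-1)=((1 7 3 5 2 8 6))^(-1)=(1 6 8 2 5 3 7)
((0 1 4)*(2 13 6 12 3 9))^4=(0 1 4)(2 3 6)(9 12 13)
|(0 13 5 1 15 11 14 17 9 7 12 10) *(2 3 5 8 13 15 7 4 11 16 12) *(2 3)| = 20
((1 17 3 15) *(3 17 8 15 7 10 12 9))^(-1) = ((17)(1 8 15)(3 7 10 12 9))^(-1) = (17)(1 15 8)(3 9 12 10 7)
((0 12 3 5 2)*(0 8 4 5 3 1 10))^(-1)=(0 10 1 12)(2 5 4 8)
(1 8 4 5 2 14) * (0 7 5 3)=(0 7 5 2 14 1 8 4 3)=[7, 8, 14, 0, 3, 2, 6, 5, 4, 9, 10, 11, 12, 13, 1]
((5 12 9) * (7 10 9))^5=(12)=((5 12 7 10 9))^5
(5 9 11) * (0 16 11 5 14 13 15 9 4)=(0 16 11 14 13 15 9 5 4)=[16, 1, 2, 3, 0, 4, 6, 7, 8, 5, 10, 14, 12, 15, 13, 9, 11]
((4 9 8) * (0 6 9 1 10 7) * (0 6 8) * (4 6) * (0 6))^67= ((0 8)(1 10 7 4)(6 9))^67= (0 8)(1 4 7 10)(6 9)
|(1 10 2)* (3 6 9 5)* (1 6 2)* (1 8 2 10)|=7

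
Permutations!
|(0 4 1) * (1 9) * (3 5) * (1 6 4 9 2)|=6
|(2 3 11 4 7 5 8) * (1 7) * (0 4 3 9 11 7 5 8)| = 12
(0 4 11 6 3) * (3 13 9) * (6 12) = [4, 1, 2, 0, 11, 5, 13, 7, 8, 3, 10, 12, 6, 9] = (0 4 11 12 6 13 9 3)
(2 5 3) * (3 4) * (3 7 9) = (2 5 4 7 9 3) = [0, 1, 5, 2, 7, 4, 6, 9, 8, 3]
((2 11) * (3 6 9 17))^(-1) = ((2 11)(3 6 9 17))^(-1) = (2 11)(3 17 9 6)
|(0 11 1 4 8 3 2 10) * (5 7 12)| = 24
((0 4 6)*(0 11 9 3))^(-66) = (11) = ((0 4 6 11 9 3))^(-66)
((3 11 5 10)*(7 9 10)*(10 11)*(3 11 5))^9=(11)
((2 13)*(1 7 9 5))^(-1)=(1 5 9 7)(2 13)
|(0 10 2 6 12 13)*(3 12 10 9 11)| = |(0 9 11 3 12 13)(2 6 10)| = 6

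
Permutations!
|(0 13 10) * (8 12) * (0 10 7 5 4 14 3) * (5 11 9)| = |(0 13 7 11 9 5 4 14 3)(8 12)| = 18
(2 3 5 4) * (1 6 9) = (1 6 9)(2 3 5 4) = [0, 6, 3, 5, 2, 4, 9, 7, 8, 1]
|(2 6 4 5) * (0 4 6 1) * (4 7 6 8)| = 8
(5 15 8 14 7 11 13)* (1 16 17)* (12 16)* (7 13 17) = (1 12 16 7 11 17)(5 15 8 14 13) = [0, 12, 2, 3, 4, 15, 6, 11, 14, 9, 10, 17, 16, 5, 13, 8, 7, 1]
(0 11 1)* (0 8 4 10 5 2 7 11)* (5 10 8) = (1 5 2 7 11)(4 8) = [0, 5, 7, 3, 8, 2, 6, 11, 4, 9, 10, 1]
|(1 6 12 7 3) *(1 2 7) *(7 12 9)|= 7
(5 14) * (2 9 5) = (2 9 5 14) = [0, 1, 9, 3, 4, 14, 6, 7, 8, 5, 10, 11, 12, 13, 2]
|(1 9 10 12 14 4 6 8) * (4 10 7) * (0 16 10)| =30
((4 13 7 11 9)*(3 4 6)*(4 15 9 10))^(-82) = ((3 15 9 6)(4 13 7 11 10))^(-82) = (3 9)(4 11 13 10 7)(6 15)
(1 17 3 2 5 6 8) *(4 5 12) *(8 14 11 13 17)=(1 8)(2 12 4 5 6 14 11 13 17 3)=[0, 8, 12, 2, 5, 6, 14, 7, 1, 9, 10, 13, 4, 17, 11, 15, 16, 3]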